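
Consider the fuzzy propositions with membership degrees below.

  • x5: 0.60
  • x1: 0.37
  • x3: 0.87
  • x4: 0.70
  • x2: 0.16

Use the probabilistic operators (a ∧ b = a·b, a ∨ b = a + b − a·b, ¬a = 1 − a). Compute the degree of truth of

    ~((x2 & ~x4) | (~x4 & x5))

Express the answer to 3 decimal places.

0.781

~x4 = 1 − 0.7000 = 0.3000
x2 & ~x4 = a·b on (0.1600, 0.3000) = 0.0480
~x4 = 1 − 0.7000 = 0.3000
~x4 & x5 = a·b on (0.3000, 0.6000) = 0.1800
(x2 & ~x4) | (~x4 & x5) = a + b − a·b on (0.0480, 0.1800) = 0.2194
~((x2 & ~x4) | (~x4 & x5)) = 1 − 0.2194 = 0.7806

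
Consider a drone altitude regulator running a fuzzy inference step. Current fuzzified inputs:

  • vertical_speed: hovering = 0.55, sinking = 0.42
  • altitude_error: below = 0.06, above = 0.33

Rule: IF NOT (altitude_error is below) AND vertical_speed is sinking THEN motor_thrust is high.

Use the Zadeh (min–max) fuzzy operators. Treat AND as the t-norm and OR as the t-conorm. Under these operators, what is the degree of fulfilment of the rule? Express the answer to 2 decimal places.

firing strength: ¬below=1−0.06=0.94, sinking=0.42; AND[min(a, b)] → w = 0.42

0.42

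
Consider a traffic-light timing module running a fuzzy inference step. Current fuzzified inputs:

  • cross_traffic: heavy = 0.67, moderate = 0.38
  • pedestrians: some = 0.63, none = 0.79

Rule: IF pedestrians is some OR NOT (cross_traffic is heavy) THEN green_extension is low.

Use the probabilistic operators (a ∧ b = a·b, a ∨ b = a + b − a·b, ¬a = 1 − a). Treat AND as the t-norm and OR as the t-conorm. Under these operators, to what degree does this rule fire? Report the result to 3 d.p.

firing strength: some=0.63, ¬heavy=1−0.67=0.33; OR[a + b − a·b] → w = 0.7521

0.752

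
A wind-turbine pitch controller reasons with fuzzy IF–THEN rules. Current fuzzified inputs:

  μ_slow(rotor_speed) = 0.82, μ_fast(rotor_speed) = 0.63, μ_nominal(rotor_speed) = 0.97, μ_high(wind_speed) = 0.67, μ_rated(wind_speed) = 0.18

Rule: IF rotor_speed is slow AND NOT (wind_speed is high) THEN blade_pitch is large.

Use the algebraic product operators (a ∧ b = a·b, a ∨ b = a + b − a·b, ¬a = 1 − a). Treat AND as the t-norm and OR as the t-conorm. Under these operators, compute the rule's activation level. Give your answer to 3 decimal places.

firing strength: slow=0.82, ¬high=1−0.67=0.33; AND[a·b] → w = 0.2706

0.271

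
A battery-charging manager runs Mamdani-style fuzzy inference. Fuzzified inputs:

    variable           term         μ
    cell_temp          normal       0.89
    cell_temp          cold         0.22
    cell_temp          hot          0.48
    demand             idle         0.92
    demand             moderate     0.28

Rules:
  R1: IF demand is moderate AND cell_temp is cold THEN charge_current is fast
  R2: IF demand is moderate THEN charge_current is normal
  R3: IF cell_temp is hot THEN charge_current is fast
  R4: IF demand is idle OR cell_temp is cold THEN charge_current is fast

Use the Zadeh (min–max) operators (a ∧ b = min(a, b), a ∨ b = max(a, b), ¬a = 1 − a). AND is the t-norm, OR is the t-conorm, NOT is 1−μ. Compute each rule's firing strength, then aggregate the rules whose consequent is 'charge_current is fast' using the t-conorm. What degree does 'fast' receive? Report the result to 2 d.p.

0.92

R1: moderate=0.28, cold=0.22; AND[min(a, b)] → w = 0.22
R2: moderate=0.28 → w = 0.28
R3: hot=0.48 → w = 0.48
R4: idle=0.92, cold=0.22; OR[max(a, b)] → w = 0.92
Rules with consequent 'fast': {R1, R3, R4} → strengths 0.22, 0.48, 0.92
Aggregate via t-conorm [max(a, b)]: 0.92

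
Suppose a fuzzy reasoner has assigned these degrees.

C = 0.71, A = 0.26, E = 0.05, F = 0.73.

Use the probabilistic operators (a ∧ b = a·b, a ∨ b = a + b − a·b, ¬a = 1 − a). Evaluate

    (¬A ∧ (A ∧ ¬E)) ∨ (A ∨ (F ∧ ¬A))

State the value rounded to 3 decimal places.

¬A = 1 − 0.2600 = 0.7400
¬E = 1 − 0.0500 = 0.9500
A ∧ ¬E = a·b on (0.2600, 0.9500) = 0.2470
¬A ∧ (A ∧ ¬E) = a·b on (0.7400, 0.2470) = 0.1828
¬A = 1 − 0.2600 = 0.7400
F ∧ ¬A = a·b on (0.7300, 0.7400) = 0.5402
A ∨ (F ∧ ¬A) = a + b − a·b on (0.2600, 0.5402) = 0.6597
(¬A ∧ (A ∧ ¬E)) ∨ (A ∨ (F ∧ ¬A)) = a + b − a·b on (0.1828, 0.6597) = 0.7219

0.722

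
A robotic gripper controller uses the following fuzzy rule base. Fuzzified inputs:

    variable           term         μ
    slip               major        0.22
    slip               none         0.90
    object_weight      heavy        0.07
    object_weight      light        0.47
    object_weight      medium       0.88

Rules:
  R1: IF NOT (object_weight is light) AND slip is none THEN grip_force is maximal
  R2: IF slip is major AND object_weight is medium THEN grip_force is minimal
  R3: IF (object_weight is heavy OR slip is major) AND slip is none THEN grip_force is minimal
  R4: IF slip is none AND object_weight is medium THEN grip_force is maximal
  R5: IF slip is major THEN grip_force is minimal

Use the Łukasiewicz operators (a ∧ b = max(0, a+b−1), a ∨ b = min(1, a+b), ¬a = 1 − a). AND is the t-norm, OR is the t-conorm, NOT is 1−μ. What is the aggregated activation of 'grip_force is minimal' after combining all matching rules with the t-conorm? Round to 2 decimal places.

0.51

R1: ¬light=1−0.47=0.53, none=0.90; AND[max(0, a+b−1)] → w = 0.43
R2: major=0.22, medium=0.88; AND[max(0, a+b−1)] → w = 0.10
R3: (heavy=0.07 OR major=0.22) = 0.29; AND[max(0, a+b−1)] with none=0.90 → w = 0.19
R4: none=0.90, medium=0.88; AND[max(0, a+b−1)] → w = 0.78
R5: major=0.22 → w = 0.22
Rules with consequent 'minimal': {R2, R3, R5} → strengths 0.10, 0.19, 0.22
Aggregate via t-conorm [min(1, a+b)]: 0.51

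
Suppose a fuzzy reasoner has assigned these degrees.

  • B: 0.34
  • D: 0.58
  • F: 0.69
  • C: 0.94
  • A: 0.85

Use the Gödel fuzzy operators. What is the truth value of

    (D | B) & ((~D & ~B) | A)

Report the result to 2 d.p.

0.58

D | B = max(a, b) on (0.58, 0.34) = 0.58
~D = 1 − 0.58 = 0.42
~B = 1 − 0.34 = 0.66
~D & ~B = min(a, b) on (0.42, 0.66) = 0.42
(~D & ~B) | A = max(a, b) on (0.42, 0.85) = 0.85
(D | B) & ((~D & ~B) | A) = min(a, b) on (0.58, 0.85) = 0.58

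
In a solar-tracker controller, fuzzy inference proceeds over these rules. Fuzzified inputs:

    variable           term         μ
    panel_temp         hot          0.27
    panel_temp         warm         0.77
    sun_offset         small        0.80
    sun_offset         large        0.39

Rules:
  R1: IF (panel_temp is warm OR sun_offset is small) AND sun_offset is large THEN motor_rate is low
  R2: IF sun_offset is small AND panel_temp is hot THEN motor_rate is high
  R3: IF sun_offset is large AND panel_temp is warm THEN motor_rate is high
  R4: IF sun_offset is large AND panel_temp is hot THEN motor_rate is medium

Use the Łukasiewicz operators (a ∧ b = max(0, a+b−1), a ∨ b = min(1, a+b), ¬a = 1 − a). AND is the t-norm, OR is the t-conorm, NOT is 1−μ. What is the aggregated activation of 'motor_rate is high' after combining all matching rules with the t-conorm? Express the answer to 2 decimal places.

R1: (warm=0.77 OR small=0.80) = 1.00; AND[max(0, a+b−1)] with large=0.39 → w = 0.39
R2: small=0.80, hot=0.27; AND[max(0, a+b−1)] → w = 0.07
R3: large=0.39, warm=0.77; AND[max(0, a+b−1)] → w = 0.16
R4: large=0.39, hot=0.27; AND[max(0, a+b−1)] → w = 0.00
Rules with consequent 'high': {R2, R3} → strengths 0.07, 0.16
Aggregate via t-conorm [min(1, a+b)]: 0.23

0.23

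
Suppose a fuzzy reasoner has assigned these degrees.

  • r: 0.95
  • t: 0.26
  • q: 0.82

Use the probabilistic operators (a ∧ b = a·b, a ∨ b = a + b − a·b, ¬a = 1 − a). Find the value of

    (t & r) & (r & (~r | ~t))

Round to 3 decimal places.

0.177

t & r = a·b on (0.2600, 0.9500) = 0.2470
~r = 1 − 0.9500 = 0.0500
~t = 1 − 0.2600 = 0.7400
~r | ~t = a + b − a·b on (0.0500, 0.7400) = 0.7530
r & (~r | ~t) = a·b on (0.9500, 0.7530) = 0.7153
(t & r) & (r & (~r | ~t)) = a·b on (0.2470, 0.7153) = 0.1767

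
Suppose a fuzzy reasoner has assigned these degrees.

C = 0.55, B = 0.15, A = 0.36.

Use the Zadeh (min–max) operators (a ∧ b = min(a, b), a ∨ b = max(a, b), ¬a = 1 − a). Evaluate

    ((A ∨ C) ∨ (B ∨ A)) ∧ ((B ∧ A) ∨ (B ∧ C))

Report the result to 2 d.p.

A ∨ C = max(a, b) on (0.36, 0.55) = 0.55
B ∨ A = max(a, b) on (0.15, 0.36) = 0.36
(A ∨ C) ∨ (B ∨ A) = max(a, b) on (0.55, 0.36) = 0.55
B ∧ A = min(a, b) on (0.15, 0.36) = 0.15
B ∧ C = min(a, b) on (0.15, 0.55) = 0.15
(B ∧ A) ∨ (B ∧ C) = max(a, b) on (0.15, 0.15) = 0.15
((A ∨ C) ∨ (B ∨ A)) ∧ ((B ∧ A) ∨ (B ∧ C)) = min(a, b) on (0.55, 0.15) = 0.15

0.15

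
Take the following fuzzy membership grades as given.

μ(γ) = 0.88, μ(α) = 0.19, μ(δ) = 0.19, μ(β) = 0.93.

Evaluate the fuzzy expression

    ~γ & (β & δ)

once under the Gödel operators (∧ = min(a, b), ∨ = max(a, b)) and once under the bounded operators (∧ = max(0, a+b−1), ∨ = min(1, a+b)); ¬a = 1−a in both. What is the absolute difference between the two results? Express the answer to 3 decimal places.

Under Gödel:
  ~γ = 1 − 0.88 = 0.12
  β & δ = min(a, b) on (0.93, 0.19) = 0.19
  ~γ & (β & δ) = min(a, b) on (0.12, 0.19) = 0.12
  → value = 0.1200
Under bounded:
  ~γ = 1 − 0.88 = 0.12
  β & δ = max(0, a+b−1) on (0.93, 0.19) = 0.12
  ~γ & (β & δ) = max(0, a+b−1) on (0.12, 0.12) = 0.00
  → value = 0.0000
|0.1200 − 0.0000| = 0.120

0.120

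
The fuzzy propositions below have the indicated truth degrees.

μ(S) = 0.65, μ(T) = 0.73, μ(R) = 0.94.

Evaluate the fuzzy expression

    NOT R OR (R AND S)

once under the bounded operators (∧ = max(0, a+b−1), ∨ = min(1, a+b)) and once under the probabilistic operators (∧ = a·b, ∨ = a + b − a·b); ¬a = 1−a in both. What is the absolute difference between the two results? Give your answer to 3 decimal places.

Under bounded:
  NOT R = 1 − 0.94 = 0.06
  R AND S = max(0, a+b−1) on (0.94, 0.65) = 0.59
  NOT R OR (R AND S) = min(1, a+b) on (0.06, 0.59) = 0.65
  → value = 0.6500
Under probabilistic:
  NOT R = 1 − 0.9400 = 0.0600
  R AND S = a·b on (0.9400, 0.6500) = 0.6110
  NOT R OR (R AND S) = a + b − a·b on (0.0600, 0.6110) = 0.6343
  → value = 0.6343
|0.6500 − 0.6343| = 0.016

0.016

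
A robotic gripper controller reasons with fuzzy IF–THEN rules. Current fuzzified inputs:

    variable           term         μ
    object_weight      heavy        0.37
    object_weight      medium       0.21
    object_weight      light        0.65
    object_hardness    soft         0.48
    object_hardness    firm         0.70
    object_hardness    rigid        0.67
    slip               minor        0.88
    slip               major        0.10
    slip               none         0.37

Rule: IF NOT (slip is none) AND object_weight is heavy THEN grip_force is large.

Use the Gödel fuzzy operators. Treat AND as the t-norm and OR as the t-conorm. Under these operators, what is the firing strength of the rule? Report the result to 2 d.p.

firing strength: ¬none=1−0.37=0.63, heavy=0.37; AND[min(a, b)] → w = 0.37

0.37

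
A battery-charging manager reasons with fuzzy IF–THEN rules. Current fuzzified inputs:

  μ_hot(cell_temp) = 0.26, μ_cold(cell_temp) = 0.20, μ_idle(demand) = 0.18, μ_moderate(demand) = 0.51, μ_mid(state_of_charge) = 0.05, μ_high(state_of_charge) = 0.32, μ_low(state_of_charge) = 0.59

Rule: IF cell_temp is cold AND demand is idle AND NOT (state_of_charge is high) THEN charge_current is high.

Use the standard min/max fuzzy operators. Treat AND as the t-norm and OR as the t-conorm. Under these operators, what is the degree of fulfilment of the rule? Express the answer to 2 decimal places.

firing strength: cold=0.20, idle=0.18, ¬high=1−0.32=0.68; AND[min(a, b)] → w = 0.18

0.18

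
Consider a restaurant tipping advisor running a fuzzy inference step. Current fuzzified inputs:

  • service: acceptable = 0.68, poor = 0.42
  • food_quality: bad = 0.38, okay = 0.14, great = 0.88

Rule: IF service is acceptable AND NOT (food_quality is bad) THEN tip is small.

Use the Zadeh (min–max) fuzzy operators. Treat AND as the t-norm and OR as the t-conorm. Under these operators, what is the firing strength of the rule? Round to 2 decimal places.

firing strength: acceptable=0.68, ¬bad=1−0.38=0.62; AND[min(a, b)] → w = 0.62

0.62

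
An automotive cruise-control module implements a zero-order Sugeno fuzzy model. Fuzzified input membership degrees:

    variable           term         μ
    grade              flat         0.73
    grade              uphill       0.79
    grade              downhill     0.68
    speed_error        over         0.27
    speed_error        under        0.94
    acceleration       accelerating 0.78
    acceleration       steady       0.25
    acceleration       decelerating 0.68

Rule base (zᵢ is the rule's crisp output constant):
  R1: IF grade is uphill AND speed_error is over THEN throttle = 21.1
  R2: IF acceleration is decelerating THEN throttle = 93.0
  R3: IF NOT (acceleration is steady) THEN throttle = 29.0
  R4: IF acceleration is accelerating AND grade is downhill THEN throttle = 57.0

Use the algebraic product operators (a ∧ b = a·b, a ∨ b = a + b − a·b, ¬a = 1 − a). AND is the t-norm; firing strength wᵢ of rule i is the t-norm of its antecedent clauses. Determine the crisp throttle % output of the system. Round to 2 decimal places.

R1 (z=21.1): uphill=0.79, over=0.27; AND[a·b] → w = 0.2133
R2 (z=93.0): decelerating=0.68 → w = 0.6800
R3 (z=29.0): ¬steady=1−0.25=0.75 → w = 0.7500
R4 (z=57.0): accelerating=0.78, downhill=0.68; AND[a·b] → w = 0.5304
Weighted average = (0.2133·21.1 + 0.6800·93.0 + 0.7500·29.0 + 0.5304·57.0) / (0.2133 + 0.6800 + 0.7500 + 0.5304)
  = 119.7234 / 2.1737 = 55.08

55.08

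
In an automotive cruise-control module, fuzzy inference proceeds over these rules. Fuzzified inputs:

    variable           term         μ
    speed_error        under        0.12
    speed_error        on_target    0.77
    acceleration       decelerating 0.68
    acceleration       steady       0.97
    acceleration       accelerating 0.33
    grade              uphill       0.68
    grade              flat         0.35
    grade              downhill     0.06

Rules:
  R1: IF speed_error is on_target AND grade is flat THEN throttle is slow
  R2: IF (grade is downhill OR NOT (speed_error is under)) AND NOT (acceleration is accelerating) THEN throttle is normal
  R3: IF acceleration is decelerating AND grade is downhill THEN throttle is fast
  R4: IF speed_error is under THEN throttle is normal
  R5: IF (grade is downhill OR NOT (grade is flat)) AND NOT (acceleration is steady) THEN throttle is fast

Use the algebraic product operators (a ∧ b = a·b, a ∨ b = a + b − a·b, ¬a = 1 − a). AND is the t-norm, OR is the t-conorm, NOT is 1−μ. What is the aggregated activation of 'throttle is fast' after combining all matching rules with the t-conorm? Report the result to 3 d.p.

R1: on_target=0.77, flat=0.35; AND[a·b] → w = 0.2695
R2: (downhill=0.06 OR ¬under=1−0.12=0.88) = 0.8872; AND[a·b] with ¬accelerating=1−0.33=0.67 → w = 0.5944
R3: decelerating=0.68, downhill=0.06; AND[a·b] → w = 0.0408
R4: under=0.12 → w = 0.1200
R5: (downhill=0.06 OR ¬flat=1−0.35=0.65) = 0.6710; AND[a·b] with ¬steady=1−0.97=0.03 → w = 0.0201
Rules with consequent 'fast': {R3, R5} → strengths 0.0408, 0.0201
Aggregate via t-conorm [a + b − a·b]: 0.0601

0.060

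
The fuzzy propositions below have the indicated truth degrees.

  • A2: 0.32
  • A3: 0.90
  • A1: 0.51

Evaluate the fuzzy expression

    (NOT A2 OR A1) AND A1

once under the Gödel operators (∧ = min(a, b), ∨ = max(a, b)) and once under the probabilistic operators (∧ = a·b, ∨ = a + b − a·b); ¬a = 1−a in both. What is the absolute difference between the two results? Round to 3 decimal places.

Under Gödel:
  NOT A2 = 1 − 0.32 = 0.68
  NOT A2 OR A1 = max(a, b) on (0.68, 0.51) = 0.68
  (NOT A2 OR A1) AND A1 = min(a, b) on (0.68, 0.51) = 0.51
  → value = 0.5100
Under probabilistic:
  NOT A2 = 1 − 0.3200 = 0.6800
  NOT A2 OR A1 = a + b − a·b on (0.6800, 0.5100) = 0.8432
  (NOT A2 OR A1) AND A1 = a·b on (0.8432, 0.5100) = 0.4300
  → value = 0.4300
|0.5100 − 0.4300| = 0.080

0.080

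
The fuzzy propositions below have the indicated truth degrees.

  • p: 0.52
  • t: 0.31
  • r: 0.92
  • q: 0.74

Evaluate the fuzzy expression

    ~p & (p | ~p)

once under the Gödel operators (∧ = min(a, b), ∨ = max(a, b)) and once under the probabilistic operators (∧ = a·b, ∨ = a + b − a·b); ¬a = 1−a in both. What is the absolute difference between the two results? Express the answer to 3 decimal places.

0.120

Under Gödel:
  ~p = 1 − 0.52 = 0.48
  ~p = 1 − 0.52 = 0.48
  p | ~p = max(a, b) on (0.52, 0.48) = 0.52
  ~p & (p | ~p) = min(a, b) on (0.48, 0.52) = 0.48
  → value = 0.4800
Under probabilistic:
  ~p = 1 − 0.5200 = 0.4800
  ~p = 1 − 0.5200 = 0.4800
  p | ~p = a + b − a·b on (0.5200, 0.4800) = 0.7504
  ~p & (p | ~p) = a·b on (0.4800, 0.7504) = 0.3602
  → value = 0.3602
|0.4800 − 0.3602| = 0.120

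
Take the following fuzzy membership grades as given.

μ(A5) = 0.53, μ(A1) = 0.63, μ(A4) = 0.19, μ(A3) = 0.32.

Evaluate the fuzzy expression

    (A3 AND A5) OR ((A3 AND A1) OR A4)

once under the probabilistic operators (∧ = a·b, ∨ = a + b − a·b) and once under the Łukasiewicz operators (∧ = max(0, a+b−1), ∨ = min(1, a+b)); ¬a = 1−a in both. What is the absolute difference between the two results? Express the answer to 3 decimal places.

Under probabilistic:
  A3 AND A5 = a·b on (0.3200, 0.5300) = 0.1696
  A3 AND A1 = a·b on (0.3200, 0.6300) = 0.2016
  (A3 AND A1) OR A4 = a + b − a·b on (0.2016, 0.1900) = 0.3533
  (A3 AND A5) OR ((A3 AND A1) OR A4) = a + b − a·b on (0.1696, 0.3533) = 0.4630
  → value = 0.4630
Under Łukasiewicz:
  A3 AND A5 = max(0, a+b−1) on (0.32, 0.53) = 0.00
  A3 AND A1 = max(0, a+b−1) on (0.32, 0.63) = 0.00
  (A3 AND A1) OR A4 = min(1, a+b) on (0.00, 0.19) = 0.19
  (A3 AND A5) OR ((A3 AND A1) OR A4) = min(1, a+b) on (0.00, 0.19) = 0.19
  → value = 0.1900
|0.4630 − 0.1900| = 0.273

0.273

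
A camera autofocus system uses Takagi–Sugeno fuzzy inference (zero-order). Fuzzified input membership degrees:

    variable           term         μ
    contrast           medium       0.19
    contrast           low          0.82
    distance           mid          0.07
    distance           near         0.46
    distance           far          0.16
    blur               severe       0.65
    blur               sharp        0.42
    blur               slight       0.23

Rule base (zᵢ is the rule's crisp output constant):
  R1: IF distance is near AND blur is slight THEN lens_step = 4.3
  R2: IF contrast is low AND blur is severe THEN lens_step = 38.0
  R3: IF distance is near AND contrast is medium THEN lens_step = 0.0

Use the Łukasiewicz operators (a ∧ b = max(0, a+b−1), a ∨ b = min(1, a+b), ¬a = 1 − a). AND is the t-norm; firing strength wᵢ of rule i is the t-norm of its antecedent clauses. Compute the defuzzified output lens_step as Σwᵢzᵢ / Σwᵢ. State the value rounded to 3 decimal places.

38.000

R1 (z=4.3): near=0.46, slight=0.23; AND[max(0, a+b−1)] → w = 0.00
R2 (z=38.0): low=0.82, severe=0.65; AND[max(0, a+b−1)] → w = 0.47
R3 (z=0.0): near=0.46, medium=0.19; AND[max(0, a+b−1)] → w = 0.00
Weighted average = (0.00·4.3 + 0.47·38.0 + 0.00·0.0) / (0.00 + 0.47 + 0.00)
  = 17.8600 / 0.4700 = 38.000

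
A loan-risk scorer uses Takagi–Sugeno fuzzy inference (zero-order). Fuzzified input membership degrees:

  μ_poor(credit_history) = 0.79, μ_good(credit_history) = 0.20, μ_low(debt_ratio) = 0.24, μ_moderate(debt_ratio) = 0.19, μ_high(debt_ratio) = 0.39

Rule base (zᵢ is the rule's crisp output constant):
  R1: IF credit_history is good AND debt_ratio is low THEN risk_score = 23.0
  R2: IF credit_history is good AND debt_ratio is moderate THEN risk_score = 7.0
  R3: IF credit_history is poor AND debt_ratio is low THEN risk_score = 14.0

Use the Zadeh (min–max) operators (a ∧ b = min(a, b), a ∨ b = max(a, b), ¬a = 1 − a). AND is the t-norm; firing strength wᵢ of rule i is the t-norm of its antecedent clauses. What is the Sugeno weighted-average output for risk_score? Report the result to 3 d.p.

14.746

R1 (z=23.0): good=0.20, low=0.24; AND[min(a, b)] → w = 0.20
R2 (z=7.0): good=0.20, moderate=0.19; AND[min(a, b)] → w = 0.19
R3 (z=14.0): poor=0.79, low=0.24; AND[min(a, b)] → w = 0.24
Weighted average = (0.20·23.0 + 0.19·7.0 + 0.24·14.0) / (0.20 + 0.19 + 0.24)
  = 9.2900 / 0.6300 = 14.746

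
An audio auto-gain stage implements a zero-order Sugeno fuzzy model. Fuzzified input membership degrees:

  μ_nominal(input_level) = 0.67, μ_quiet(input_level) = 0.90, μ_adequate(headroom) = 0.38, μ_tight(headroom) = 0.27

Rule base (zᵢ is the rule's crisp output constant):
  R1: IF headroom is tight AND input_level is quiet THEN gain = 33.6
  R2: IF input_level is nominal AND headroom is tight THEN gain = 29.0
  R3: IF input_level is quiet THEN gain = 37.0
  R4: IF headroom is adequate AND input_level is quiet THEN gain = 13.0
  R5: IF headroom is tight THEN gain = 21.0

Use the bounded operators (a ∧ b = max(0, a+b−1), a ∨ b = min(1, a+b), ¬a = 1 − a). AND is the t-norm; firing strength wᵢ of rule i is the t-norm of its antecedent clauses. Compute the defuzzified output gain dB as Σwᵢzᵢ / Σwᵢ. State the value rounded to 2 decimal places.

R1 (z=33.6): tight=0.27, quiet=0.90; AND[max(0, a+b−1)] → w = 0.17
R2 (z=29.0): nominal=0.67, tight=0.27; AND[max(0, a+b−1)] → w = 0.00
R3 (z=37.0): quiet=0.90 → w = 0.90
R4 (z=13.0): adequate=0.38, quiet=0.90; AND[max(0, a+b−1)] → w = 0.28
R5 (z=21.0): tight=0.27 → w = 0.27
Weighted average = (0.17·33.6 + 0.00·29.0 + 0.90·37.0 + 0.28·13.0 + 0.27·21.0) / (0.17 + 0.00 + 0.90 + 0.28 + 0.27)
  = 48.3220 / 1.6200 = 29.83

29.83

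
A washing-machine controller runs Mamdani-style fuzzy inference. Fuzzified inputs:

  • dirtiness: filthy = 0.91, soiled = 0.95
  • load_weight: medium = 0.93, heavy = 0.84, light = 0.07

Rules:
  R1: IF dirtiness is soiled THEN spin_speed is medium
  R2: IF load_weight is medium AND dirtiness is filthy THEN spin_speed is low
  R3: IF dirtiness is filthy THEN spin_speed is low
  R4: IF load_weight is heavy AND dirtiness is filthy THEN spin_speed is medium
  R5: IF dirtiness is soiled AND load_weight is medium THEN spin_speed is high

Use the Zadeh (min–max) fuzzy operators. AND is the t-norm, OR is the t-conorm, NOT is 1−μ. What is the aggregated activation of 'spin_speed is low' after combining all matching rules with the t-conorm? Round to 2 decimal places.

R1: soiled=0.95 → w = 0.95
R2: medium=0.93, filthy=0.91; AND[min(a, b)] → w = 0.91
R3: filthy=0.91 → w = 0.91
R4: heavy=0.84, filthy=0.91; AND[min(a, b)] → w = 0.84
R5: soiled=0.95, medium=0.93; AND[min(a, b)] → w = 0.93
Rules with consequent 'low': {R2, R3} → strengths 0.91, 0.91
Aggregate via t-conorm [max(a, b)]: 0.91

0.91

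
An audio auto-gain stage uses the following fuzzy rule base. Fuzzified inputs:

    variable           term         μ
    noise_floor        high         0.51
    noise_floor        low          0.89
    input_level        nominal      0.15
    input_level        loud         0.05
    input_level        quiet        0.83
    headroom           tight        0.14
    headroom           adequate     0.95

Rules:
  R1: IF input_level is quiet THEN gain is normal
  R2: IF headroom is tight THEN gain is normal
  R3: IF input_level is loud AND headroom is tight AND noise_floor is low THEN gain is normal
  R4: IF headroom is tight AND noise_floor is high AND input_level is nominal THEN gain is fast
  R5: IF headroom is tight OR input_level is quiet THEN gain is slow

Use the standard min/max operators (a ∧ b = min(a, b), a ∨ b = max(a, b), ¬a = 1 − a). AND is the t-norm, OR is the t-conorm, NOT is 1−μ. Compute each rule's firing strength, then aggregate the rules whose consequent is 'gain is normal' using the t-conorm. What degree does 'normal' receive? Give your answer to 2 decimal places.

0.83

R1: quiet=0.83 → w = 0.83
R2: tight=0.14 → w = 0.14
R3: loud=0.05, tight=0.14, low=0.89; AND[min(a, b)] → w = 0.05
R4: tight=0.14, high=0.51, nominal=0.15; AND[min(a, b)] → w = 0.14
R5: tight=0.14, quiet=0.83; OR[max(a, b)] → w = 0.83
Rules with consequent 'normal': {R1, R2, R3} → strengths 0.83, 0.14, 0.05
Aggregate via t-conorm [max(a, b)]: 0.83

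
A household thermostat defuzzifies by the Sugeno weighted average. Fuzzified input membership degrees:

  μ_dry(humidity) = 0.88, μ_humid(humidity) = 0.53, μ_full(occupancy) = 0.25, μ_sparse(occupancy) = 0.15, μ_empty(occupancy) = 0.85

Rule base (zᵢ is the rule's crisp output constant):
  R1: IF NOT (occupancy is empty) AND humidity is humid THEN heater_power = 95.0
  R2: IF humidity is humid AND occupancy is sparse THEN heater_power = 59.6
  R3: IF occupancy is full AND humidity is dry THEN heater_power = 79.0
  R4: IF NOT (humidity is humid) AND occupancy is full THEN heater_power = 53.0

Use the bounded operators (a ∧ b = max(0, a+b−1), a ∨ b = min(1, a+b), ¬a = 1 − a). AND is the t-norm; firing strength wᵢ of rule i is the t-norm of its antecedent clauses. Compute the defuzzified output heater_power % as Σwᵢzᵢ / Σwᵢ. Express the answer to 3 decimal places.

79.000

R1 (z=95.0): ¬empty=1−0.85=0.15, humid=0.53; AND[max(0, a+b−1)] → w = 0.00
R2 (z=59.6): humid=0.53, sparse=0.15; AND[max(0, a+b−1)] → w = 0.00
R3 (z=79.0): full=0.25, dry=0.88; AND[max(0, a+b−1)] → w = 0.13
R4 (z=53.0): ¬humid=1−0.53=0.47, full=0.25; AND[max(0, a+b−1)] → w = 0.00
Weighted average = (0.00·95.0 + 0.00·59.6 + 0.13·79.0 + 0.00·53.0) / (0.00 + 0.00 + 0.13 + 0.00)
  = 10.2700 / 0.1300 = 79.000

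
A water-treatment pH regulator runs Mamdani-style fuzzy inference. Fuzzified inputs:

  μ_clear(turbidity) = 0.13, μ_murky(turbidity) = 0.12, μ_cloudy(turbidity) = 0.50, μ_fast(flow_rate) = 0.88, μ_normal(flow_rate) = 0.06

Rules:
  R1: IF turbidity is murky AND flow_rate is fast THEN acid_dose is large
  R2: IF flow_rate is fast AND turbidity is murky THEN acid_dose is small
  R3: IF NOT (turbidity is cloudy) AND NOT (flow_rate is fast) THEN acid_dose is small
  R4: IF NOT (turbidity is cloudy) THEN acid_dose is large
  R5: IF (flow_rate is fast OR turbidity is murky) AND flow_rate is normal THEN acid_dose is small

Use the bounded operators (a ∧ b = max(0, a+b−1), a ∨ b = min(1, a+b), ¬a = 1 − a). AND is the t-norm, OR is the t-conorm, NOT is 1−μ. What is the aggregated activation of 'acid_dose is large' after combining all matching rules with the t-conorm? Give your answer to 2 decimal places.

0.50

R1: murky=0.12, fast=0.88; AND[max(0, a+b−1)] → w = 0.00
R2: fast=0.88, murky=0.12; AND[max(0, a+b−1)] → w = 0.00
R3: ¬cloudy=1−0.50=0.50, ¬fast=1−0.88=0.12; AND[max(0, a+b−1)] → w = 0.00
R4: ¬cloudy=1−0.50=0.50 → w = 0.50
R5: (fast=0.88 OR murky=0.12) = 1.00; AND[max(0, a+b−1)] with normal=0.06 → w = 0.06
Rules with consequent 'large': {R1, R4} → strengths 0.00, 0.50
Aggregate via t-conorm [min(1, a+b)]: 0.50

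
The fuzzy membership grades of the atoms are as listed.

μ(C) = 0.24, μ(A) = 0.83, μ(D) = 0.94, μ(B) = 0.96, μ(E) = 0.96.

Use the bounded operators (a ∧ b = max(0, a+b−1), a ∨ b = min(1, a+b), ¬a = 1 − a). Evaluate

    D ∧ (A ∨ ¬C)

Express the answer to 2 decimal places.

0.94

¬C = 1 − 0.24 = 0.76
A ∨ ¬C = min(1, a+b) on (0.83, 0.76) = 1.00
D ∧ (A ∨ ¬C) = max(0, a+b−1) on (0.94, 1.00) = 0.94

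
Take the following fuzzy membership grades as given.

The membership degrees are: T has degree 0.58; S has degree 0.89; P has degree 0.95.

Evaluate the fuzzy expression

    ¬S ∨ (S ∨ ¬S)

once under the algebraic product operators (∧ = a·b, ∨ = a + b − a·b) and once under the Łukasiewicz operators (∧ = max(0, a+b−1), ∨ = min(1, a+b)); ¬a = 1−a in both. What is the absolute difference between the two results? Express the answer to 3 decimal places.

Under algebraic product:
  ¬S = 1 − 0.8900 = 0.1100
  ¬S = 1 − 0.8900 = 0.1100
  S ∨ ¬S = a + b − a·b on (0.8900, 0.1100) = 0.9021
  ¬S ∨ (S ∨ ¬S) = a + b − a·b on (0.1100, 0.9021) = 0.9129
  → value = 0.9129
Under Łukasiewicz:
  ¬S = 1 − 0.89 = 0.11
  ¬S = 1 − 0.89 = 0.11
  S ∨ ¬S = min(1, a+b) on (0.89, 0.11) = 1.00
  ¬S ∨ (S ∨ ¬S) = min(1, a+b) on (0.11, 1.00) = 1.00
  → value = 1.0000
|0.9129 − 1.0000| = 0.087

0.087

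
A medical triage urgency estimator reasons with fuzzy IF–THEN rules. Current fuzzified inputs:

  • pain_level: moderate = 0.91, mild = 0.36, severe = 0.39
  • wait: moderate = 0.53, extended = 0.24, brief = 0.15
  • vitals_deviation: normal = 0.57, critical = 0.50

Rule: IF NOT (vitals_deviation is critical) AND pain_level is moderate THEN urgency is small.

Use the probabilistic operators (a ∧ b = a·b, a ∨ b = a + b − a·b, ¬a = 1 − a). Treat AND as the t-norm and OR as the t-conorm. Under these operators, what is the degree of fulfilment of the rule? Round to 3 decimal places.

0.455

firing strength: ¬critical=1−0.50=0.50, moderate=0.91; AND[a·b] → w = 0.4550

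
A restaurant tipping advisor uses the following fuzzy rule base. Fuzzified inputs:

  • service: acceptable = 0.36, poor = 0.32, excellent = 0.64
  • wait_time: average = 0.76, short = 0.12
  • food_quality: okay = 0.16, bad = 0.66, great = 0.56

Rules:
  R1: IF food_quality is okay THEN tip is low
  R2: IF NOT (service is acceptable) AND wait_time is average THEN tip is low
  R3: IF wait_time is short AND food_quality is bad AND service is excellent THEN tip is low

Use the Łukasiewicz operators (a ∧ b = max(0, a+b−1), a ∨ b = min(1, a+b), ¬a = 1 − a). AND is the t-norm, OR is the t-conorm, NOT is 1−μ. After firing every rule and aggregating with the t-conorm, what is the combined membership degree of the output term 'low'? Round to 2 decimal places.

R1: okay=0.16 → w = 0.16
R2: ¬acceptable=1−0.36=0.64, average=0.76; AND[max(0, a+b−1)] → w = 0.40
R3: short=0.12, bad=0.66, excellent=0.64; AND[max(0, a+b−1)] → w = 0.00
Rules with consequent 'low': {R1, R2, R3} → strengths 0.16, 0.40, 0.00
Aggregate via t-conorm [min(1, a+b)]: 0.56

0.56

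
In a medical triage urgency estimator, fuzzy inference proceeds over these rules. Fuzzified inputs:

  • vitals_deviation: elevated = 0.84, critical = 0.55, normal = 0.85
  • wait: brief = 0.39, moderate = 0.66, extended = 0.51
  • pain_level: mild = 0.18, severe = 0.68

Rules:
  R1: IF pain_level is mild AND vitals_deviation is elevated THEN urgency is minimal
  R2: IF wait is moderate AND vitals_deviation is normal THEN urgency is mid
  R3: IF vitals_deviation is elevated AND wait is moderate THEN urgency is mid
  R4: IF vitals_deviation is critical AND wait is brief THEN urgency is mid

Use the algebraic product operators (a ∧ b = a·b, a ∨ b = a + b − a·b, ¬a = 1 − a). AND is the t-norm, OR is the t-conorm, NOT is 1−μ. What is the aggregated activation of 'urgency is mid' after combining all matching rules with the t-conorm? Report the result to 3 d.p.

0.846

R1: mild=0.18, elevated=0.84; AND[a·b] → w = 0.1512
R2: moderate=0.66, normal=0.85; AND[a·b] → w = 0.5610
R3: elevated=0.84, moderate=0.66; AND[a·b] → w = 0.5544
R4: critical=0.55, brief=0.39; AND[a·b] → w = 0.2145
Rules with consequent 'mid': {R2, R3, R4} → strengths 0.5610, 0.5544, 0.2145
Aggregate via t-conorm [a + b − a·b]: 0.8463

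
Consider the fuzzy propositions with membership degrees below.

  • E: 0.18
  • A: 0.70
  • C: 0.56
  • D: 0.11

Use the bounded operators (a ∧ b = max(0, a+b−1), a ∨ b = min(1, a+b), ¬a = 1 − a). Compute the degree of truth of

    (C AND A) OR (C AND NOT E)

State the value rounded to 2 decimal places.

0.64

C AND A = max(0, a+b−1) on (0.56, 0.70) = 0.26
NOT E = 1 − 0.18 = 0.82
C AND NOT E = max(0, a+b−1) on (0.56, 0.82) = 0.38
(C AND A) OR (C AND NOT E) = min(1, a+b) on (0.26, 0.38) = 0.64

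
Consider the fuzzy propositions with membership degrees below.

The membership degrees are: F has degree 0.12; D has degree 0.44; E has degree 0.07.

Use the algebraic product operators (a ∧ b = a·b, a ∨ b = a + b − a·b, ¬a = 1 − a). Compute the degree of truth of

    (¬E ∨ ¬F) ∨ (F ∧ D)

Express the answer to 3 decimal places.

0.992

¬E = 1 − 0.0700 = 0.9300
¬F = 1 − 0.1200 = 0.8800
¬E ∨ ¬F = a + b − a·b on (0.9300, 0.8800) = 0.9916
F ∧ D = a·b on (0.1200, 0.4400) = 0.0528
(¬E ∨ ¬F) ∨ (F ∧ D) = a + b − a·b on (0.9916, 0.0528) = 0.9920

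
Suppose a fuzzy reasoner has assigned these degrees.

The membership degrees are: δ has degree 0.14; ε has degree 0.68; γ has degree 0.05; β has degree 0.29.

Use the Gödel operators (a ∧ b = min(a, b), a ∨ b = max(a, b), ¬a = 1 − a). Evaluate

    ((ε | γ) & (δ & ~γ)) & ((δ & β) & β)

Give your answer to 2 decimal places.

ε | γ = max(a, b) on (0.68, 0.05) = 0.68
~γ = 1 − 0.05 = 0.95
δ & ~γ = min(a, b) on (0.14, 0.95) = 0.14
(ε | γ) & (δ & ~γ) = min(a, b) on (0.68, 0.14) = 0.14
δ & β = min(a, b) on (0.14, 0.29) = 0.14
(δ & β) & β = min(a, b) on (0.14, 0.29) = 0.14
((ε | γ) & (δ & ~γ)) & ((δ & β) & β) = min(a, b) on (0.14, 0.14) = 0.14

0.14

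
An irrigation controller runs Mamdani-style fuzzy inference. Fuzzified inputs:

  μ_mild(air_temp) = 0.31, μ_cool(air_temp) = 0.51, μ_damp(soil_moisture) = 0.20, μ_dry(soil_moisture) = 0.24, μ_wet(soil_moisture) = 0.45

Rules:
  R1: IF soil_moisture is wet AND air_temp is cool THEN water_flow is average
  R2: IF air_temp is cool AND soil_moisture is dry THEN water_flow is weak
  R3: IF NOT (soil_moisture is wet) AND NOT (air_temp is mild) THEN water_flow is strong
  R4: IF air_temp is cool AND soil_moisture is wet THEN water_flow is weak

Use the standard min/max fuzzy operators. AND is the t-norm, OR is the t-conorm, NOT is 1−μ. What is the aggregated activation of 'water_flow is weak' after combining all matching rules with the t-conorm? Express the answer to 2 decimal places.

R1: wet=0.45, cool=0.51; AND[min(a, b)] → w = 0.45
R2: cool=0.51, dry=0.24; AND[min(a, b)] → w = 0.24
R3: ¬wet=1−0.45=0.55, ¬mild=1−0.31=0.69; AND[min(a, b)] → w = 0.55
R4: cool=0.51, wet=0.45; AND[min(a, b)] → w = 0.45
Rules with consequent 'weak': {R2, R4} → strengths 0.24, 0.45
Aggregate via t-conorm [max(a, b)]: 0.45

0.45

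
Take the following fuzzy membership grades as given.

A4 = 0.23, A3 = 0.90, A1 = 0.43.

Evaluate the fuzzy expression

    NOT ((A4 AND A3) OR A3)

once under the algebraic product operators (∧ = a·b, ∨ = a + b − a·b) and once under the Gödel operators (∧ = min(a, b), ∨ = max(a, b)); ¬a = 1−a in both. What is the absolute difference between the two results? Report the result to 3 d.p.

Under algebraic product:
  A4 AND A3 = a·b on (0.2300, 0.9000) = 0.2070
  (A4 AND A3) OR A3 = a + b − a·b on (0.2070, 0.9000) = 0.9207
  NOT ((A4 AND A3) OR A3) = 1 − 0.9207 = 0.0793
  → value = 0.0793
Under Gödel:
  A4 AND A3 = min(a, b) on (0.23, 0.90) = 0.23
  (A4 AND A3) OR A3 = max(a, b) on (0.23, 0.90) = 0.90
  NOT ((A4 AND A3) OR A3) = 1 − 0.90 = 0.10
  → value = 0.1000
|0.0793 − 0.1000| = 0.021

0.021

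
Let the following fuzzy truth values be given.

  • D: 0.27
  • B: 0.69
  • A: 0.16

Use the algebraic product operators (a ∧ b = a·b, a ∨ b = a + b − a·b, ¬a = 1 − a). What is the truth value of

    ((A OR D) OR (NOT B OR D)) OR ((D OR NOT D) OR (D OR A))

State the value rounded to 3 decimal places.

0.963

A OR D = a + b − a·b on (0.1600, 0.2700) = 0.3868
NOT B = 1 − 0.6900 = 0.3100
NOT B OR D = a + b − a·b on (0.3100, 0.2700) = 0.4963
(A OR D) OR (NOT B OR D) = a + b − a·b on (0.3868, 0.4963) = 0.6911
NOT D = 1 − 0.2700 = 0.7300
D OR NOT D = a + b − a·b on (0.2700, 0.7300) = 0.8029
D OR A = a + b − a·b on (0.2700, 0.1600) = 0.3868
(D OR NOT D) OR (D OR A) = a + b − a·b on (0.8029, 0.3868) = 0.8791
((A OR D) OR (NOT B OR D)) OR ((D OR NOT D) OR (D OR A)) = a + b − a·b on (0.6911, 0.8791) = 0.9627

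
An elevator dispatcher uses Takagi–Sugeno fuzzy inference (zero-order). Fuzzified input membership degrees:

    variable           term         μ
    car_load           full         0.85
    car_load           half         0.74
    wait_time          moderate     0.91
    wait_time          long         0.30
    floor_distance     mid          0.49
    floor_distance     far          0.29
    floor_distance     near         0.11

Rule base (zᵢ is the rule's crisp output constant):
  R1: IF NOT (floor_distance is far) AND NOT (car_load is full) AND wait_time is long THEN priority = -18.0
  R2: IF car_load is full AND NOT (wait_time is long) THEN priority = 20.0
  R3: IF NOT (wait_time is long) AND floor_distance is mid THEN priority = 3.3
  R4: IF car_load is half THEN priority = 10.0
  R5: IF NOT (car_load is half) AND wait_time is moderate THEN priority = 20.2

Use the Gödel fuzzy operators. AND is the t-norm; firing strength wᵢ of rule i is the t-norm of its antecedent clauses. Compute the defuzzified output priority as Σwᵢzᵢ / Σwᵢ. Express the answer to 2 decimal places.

10.93

R1 (z=-18.0): ¬far=1−0.29=0.71, ¬full=1−0.85=0.15, long=0.30; AND[min(a, b)] → w = 0.15
R2 (z=20.0): full=0.85, ¬long=1−0.30=0.70; AND[min(a, b)] → w = 0.70
R3 (z=3.3): ¬long=1−0.30=0.70, mid=0.49; AND[min(a, b)] → w = 0.49
R4 (z=10.0): half=0.74 → w = 0.74
R5 (z=20.2): ¬half=1−0.74=0.26, moderate=0.91; AND[min(a, b)] → w = 0.26
Weighted average = (0.15·-18.0 + 0.70·20.0 + 0.49·3.3 + 0.74·10.0 + 0.26·20.2) / (0.15 + 0.70 + 0.49 + 0.74 + 0.26)
  = 25.5690 / 2.3400 = 10.93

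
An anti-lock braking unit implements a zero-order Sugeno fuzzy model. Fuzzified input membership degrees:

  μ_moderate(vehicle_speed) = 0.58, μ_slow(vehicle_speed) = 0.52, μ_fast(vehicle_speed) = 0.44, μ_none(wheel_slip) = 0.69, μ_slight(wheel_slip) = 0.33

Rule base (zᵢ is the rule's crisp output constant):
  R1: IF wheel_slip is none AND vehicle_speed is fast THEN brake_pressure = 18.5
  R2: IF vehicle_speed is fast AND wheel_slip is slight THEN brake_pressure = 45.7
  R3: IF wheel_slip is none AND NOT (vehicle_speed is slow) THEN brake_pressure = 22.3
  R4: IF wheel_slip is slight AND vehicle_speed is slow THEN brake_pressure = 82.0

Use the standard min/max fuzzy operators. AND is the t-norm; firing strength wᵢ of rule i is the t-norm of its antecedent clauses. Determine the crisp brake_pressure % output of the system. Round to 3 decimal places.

R1 (z=18.5): none=0.69, fast=0.44; AND[min(a, b)] → w = 0.44
R2 (z=45.7): fast=0.44, slight=0.33; AND[min(a, b)] → w = 0.33
R3 (z=22.3): none=0.69, ¬slow=1−0.52=0.48; AND[min(a, b)] → w = 0.48
R4 (z=82.0): slight=0.33, slow=0.52; AND[min(a, b)] → w = 0.33
Weighted average = (0.44·18.5 + 0.33·45.7 + 0.48·22.3 + 0.33·82.0) / (0.44 + 0.33 + 0.48 + 0.33)
  = 60.9850 / 1.5800 = 38.598

38.598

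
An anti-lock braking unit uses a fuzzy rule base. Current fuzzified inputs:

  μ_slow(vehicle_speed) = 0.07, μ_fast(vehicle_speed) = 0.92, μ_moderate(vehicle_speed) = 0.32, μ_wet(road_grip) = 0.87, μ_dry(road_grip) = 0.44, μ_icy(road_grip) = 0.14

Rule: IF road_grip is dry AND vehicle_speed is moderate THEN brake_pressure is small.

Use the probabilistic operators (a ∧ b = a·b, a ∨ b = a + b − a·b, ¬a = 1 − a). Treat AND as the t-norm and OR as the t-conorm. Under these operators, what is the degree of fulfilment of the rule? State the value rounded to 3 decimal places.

0.141

firing strength: dry=0.44, moderate=0.32; AND[a·b] → w = 0.1408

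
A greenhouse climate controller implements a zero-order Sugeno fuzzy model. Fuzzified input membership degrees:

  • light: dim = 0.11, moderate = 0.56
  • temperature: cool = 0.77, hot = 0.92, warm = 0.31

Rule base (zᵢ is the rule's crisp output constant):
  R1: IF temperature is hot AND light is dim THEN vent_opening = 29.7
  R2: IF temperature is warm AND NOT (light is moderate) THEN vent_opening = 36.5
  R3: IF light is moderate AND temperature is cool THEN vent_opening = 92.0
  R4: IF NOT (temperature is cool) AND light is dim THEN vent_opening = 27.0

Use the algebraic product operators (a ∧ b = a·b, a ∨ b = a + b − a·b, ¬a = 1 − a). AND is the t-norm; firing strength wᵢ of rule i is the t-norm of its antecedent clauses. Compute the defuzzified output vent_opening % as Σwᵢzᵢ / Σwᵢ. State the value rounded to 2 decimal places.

69.64

R1 (z=29.7): hot=0.92, dim=0.11; AND[a·b] → w = 0.1012
R2 (z=36.5): warm=0.31, ¬moderate=1−0.56=0.44; AND[a·b] → w = 0.1364
R3 (z=92.0): moderate=0.56, cool=0.77; AND[a·b] → w = 0.4312
R4 (z=27.0): ¬cool=1−0.77=0.23, dim=0.11; AND[a·b] → w = 0.0253
Weighted average = (0.1012·29.7 + 0.1364·36.5 + 0.4312·92.0 + 0.0253·27.0) / (0.1012 + 0.1364 + 0.4312 + 0.0253)
  = 48.3377 / 0.6941 = 69.64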